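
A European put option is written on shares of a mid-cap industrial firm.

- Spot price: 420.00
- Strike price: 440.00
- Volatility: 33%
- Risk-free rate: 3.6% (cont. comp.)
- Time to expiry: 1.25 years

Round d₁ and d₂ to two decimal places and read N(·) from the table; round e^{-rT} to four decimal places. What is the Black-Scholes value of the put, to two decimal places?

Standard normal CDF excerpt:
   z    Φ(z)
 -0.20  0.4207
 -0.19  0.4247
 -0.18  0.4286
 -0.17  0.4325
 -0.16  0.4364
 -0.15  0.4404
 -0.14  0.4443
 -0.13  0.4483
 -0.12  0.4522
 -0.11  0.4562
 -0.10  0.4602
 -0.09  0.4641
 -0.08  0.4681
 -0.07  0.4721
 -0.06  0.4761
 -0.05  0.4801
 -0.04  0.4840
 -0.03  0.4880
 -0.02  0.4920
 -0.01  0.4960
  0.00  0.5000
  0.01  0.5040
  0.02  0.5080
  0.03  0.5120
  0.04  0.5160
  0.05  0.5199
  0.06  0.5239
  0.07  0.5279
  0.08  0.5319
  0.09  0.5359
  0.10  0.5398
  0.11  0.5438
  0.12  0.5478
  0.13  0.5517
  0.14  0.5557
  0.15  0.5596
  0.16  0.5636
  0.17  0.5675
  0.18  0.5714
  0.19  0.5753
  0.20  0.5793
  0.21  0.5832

61.98

σ√T = 0.33·√1.25 = 0.3690
d₁ = [ln(420/440) + (0.036 + ½·0.33²)·1.25] / (σ√T) = (-0.0465 + 0.1131) / 0.3690 = 0.1804 ⇒ 0.18
d₂ = 0.1804 − 0.3690 = -0.1886 ⇒ -0.19
e^(−rT) = e^(−0.036·1.25) = 0.9560
N(−d₂) = N(0.19) = 0.5753;  N(−d₁) = N(-0.18) = 0.4286
P = 440·0.9560·0.5753 − 420·0.4286 = 241.9942 − 180.0120 = 61.9822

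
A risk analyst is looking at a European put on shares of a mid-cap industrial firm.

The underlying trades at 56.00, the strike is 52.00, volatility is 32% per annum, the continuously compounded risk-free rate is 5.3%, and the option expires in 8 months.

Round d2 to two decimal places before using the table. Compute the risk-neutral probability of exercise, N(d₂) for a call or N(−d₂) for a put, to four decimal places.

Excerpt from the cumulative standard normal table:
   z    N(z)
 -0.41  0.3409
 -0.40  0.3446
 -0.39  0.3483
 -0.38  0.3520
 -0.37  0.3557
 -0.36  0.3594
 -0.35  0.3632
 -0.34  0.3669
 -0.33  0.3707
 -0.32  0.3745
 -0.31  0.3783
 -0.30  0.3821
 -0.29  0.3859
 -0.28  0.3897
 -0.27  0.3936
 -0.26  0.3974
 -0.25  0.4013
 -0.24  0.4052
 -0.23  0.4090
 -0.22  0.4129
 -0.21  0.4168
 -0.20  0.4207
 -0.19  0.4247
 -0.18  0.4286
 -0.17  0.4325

0.3859

σ√T = 0.32 × 0.8165 = 0.2613
ln(S/K) + (r + σ²/2)T = ln(56/52) + (0.053 + 0.32²/2)·0.6667 = 0.0741 + 0.0695 = 0.1436
d₁ = 0.1436 / 0.2613 = 0.5495 ≈ 0.55
d₂ = d₁ − σ√T = 0.5495 − 0.2613 = 0.2882 ≈ 0.29
Risk-neutral Pr[S_T < K] = N(−d₂) = N(-0.29) = 0.3859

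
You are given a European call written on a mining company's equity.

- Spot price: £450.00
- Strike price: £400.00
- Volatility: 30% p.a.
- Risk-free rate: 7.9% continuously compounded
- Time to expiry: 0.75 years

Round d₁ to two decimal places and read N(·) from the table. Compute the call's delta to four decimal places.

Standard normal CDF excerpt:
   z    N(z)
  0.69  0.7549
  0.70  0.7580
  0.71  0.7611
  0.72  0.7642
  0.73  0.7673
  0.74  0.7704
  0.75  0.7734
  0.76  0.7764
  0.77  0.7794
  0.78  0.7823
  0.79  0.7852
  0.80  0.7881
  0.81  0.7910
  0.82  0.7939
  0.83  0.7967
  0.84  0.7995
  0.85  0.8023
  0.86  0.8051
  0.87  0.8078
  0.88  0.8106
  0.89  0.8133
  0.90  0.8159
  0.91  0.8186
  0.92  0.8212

0.7910

σ√T = 0.3·√0.75 = 0.2598
d₁ = [ln(450/400) + (0.079 + 0.3²/2)·0.75] / 0.2598 = [0.1178 + 0.0930] / 0.2598 = 0.8113 ≈ 0.81
N(d₁) = N(0.81) = 0.7910
Δ_call = N(d₁) = 0.7910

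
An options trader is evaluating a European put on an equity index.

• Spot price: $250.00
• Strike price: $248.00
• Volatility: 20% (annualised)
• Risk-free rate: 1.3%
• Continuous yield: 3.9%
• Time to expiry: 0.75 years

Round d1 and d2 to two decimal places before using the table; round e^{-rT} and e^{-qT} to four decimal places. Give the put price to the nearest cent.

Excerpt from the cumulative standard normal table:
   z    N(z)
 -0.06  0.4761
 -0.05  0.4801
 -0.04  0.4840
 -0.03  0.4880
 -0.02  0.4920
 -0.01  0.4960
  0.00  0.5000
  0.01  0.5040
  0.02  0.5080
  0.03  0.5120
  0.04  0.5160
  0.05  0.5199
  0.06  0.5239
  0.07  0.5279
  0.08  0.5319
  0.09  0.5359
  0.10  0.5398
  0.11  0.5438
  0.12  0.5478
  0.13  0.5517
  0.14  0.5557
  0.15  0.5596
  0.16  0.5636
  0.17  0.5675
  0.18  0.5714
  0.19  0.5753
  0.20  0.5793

$17.98

T = 0.75;  σ√T = 0.1732
d₁ = [ln(250/248) + (0.013 − 0.039 + ½·0.2²)·0.75] / (σ√T) = (0.0080 − 0.0045) / 0.1732 = 0.0204 which rounds to 0.02
d₂ = 0.0204 − 0.1732 = -0.1528 which rounds to -0.15
e^(−qT) = e^(−0.039·0.75) = 0.9712;  e^(−rT) = e^(−0.013·0.75) = 0.9903
N(−d₂) = N(0.15) = 0.5596;  N(−d₁) = N(-0.02) = 0.4920
P = 248·0.9903·0.5596 − 250·0.9712·0.4920 = 137.4346 − 119.4576 = 17.9770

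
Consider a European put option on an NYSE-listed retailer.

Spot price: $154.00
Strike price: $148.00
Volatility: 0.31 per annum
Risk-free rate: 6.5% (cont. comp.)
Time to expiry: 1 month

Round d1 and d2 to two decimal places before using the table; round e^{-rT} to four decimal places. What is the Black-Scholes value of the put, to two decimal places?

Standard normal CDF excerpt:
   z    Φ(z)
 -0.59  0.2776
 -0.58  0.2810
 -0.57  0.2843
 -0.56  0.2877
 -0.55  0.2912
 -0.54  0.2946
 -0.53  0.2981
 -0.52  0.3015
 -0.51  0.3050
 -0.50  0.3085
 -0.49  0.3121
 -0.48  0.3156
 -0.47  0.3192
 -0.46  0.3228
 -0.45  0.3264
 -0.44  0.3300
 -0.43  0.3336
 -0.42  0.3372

T = 0.08333;  σ√T = 0.0895
d₁ = [ln(154/148) + (0.065 + 0.31²/2)·0.08333] / 0.0895 = [0.0397 + 0.0094] / 0.0895 = 0.5494 ≈ 0.55
d₂ = d₁ − σ√T = 0.5494 − 0.0895 = 0.4599 ≈ 0.46
e^(−rT) = e^(−0.065·0.08333) = 0.9946
N(−d₂) = N(-0.46) = 0.3228;  N(−d₁) = N(-0.55) = 0.2912
P = 148·0.9946·0.3228 − 154·0.2912 = 47.5164 − 44.8448 = 2.6716

$2.67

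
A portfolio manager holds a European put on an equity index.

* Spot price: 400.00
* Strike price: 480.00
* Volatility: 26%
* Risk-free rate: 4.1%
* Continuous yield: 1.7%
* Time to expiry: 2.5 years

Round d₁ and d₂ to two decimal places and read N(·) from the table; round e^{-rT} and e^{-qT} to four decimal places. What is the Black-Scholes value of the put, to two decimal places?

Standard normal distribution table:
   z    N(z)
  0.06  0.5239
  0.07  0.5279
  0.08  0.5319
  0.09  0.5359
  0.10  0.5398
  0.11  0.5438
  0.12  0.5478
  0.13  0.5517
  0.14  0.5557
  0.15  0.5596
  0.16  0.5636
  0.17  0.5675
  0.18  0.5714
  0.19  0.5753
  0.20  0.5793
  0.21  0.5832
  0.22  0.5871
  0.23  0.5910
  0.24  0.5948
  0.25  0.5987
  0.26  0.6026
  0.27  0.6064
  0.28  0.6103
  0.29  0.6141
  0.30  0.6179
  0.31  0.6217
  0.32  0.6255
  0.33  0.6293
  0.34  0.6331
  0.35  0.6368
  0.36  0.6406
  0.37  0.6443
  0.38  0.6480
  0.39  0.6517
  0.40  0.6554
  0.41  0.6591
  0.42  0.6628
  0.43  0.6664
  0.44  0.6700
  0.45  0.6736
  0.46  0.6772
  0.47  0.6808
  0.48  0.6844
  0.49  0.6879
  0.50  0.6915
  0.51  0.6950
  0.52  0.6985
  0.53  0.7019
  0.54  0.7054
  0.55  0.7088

T = 2.5;  σ√T = 0.4111
ln(S/K) + (r − q + σ²/2)T = ln(400/480) + (0.041 − 0.017 + 0.26²/2)·2.5 = -0.1823 + 0.1445 = -0.0378
d₁ = -0.0378 / 0.4111 = -0.0920 ⇒ -0.09
d₂ = d₁ − σ√T = -0.0920 − 0.4111 = -0.5031 ⇒ -0.50
exp(−qT) = exp(−0.017·2.5) = 0.9584;  exp(−rT) = exp(−0.041·2.5) = 0.9026
P = 480·0.9026·N(0.50) − 400·0.9584·N(0.09) = 480·0.9026·0.6915 − 400·0.9584·0.5359 = 299.5910 − 205.4426 = 94.1484

94.15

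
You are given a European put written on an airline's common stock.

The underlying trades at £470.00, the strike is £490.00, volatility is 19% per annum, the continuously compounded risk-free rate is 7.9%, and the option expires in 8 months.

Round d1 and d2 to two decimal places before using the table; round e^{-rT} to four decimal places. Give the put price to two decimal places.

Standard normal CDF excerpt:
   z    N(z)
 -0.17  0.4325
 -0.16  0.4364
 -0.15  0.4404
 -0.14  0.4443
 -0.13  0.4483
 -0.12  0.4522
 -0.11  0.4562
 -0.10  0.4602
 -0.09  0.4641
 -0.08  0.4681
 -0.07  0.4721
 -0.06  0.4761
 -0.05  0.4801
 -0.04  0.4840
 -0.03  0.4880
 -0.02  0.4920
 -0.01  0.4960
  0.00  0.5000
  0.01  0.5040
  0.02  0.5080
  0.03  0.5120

£27.30

σ√T = 0.19 × 0.8165 = 0.1551
d₁ = [ln(470/490) + (0.079 + ½·0.19²)·0.6667] / (σ√T) = (-0.0417 + 0.0647) / 0.1551 = 0.1484 which rounds to 0.15
d₂ = 0.1484 − 0.1551 = -0.0067 which rounds to -0.01
exp(−rT) = exp(−0.079·0.6667) = 0.9487
N(−d₂) = N(0.01) = 0.5040;  N(−d₁) = N(-0.15) = 0.4404
P = 490·0.9487·0.5040 − 470·0.4404 = 234.2910 − 206.9880 = 27.3030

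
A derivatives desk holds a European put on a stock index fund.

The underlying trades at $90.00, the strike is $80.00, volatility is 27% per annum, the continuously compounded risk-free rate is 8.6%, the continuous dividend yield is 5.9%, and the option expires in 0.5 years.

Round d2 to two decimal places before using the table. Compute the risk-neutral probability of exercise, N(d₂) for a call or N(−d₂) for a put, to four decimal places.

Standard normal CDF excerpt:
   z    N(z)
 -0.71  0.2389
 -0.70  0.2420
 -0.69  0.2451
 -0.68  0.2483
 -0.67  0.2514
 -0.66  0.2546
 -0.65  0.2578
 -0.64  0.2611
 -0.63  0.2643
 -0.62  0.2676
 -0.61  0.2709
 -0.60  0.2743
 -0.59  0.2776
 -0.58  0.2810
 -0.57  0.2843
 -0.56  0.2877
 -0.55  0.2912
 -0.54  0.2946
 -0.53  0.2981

0.2776

T = 0.5;  σ√T = 0.1909
d₁ = [ln(90/80) + (0.086 − 0.059 + 0.27²/2)·0.5] / 0.1909 = [0.1178 + 0.0317] / 0.1909 = 0.7831 ⇒ 0.78
d₂ = d₁ − σ√T = 0.7831 − 0.1909 = 0.5922 ⇒ 0.59
Pr(exercise) under Q = N(−d₂) = N(-0.59) = 0.2776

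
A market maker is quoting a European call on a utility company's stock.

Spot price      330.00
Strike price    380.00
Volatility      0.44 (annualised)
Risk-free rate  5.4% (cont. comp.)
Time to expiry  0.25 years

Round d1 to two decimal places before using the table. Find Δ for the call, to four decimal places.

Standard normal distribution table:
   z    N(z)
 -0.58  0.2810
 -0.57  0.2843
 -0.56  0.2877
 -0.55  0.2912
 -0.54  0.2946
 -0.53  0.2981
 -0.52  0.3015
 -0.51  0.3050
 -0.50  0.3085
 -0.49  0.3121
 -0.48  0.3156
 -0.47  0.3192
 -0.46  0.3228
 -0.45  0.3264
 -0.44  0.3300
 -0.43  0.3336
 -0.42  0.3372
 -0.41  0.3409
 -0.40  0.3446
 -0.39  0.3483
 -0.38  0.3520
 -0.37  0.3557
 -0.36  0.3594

T = 0.25;  σ√T = 0.2200
ln(S/K) + (r + σ²/2)T = ln(330/380) + (0.054 + 0.44²/2)·0.25 = -0.1411 + 0.0377 = -0.1034
d₁ = -0.1034 / 0.2200 = -0.4699 ⇒ -0.47
N(d₁) = N(-0.47) = 0.3192
Δ_call = N(d₁) = 0.3192

0.3192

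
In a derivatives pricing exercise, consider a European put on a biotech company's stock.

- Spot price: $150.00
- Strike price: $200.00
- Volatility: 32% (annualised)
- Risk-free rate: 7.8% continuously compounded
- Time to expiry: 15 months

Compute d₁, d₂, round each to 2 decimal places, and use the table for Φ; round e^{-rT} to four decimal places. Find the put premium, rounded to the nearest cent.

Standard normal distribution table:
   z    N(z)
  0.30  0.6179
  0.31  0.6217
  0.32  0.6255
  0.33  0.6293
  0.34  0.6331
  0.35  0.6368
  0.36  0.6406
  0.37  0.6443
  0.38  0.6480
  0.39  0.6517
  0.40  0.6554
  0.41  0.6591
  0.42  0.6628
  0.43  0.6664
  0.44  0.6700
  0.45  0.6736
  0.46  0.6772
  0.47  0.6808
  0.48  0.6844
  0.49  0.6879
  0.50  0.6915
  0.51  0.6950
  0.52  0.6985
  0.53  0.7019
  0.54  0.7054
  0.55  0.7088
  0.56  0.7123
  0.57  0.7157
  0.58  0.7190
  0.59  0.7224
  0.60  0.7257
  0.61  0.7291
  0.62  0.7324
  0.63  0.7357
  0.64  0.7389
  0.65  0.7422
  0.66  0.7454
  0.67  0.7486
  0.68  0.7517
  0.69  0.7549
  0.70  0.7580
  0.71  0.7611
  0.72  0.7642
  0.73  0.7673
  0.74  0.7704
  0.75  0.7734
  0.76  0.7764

σ√T = 0.32·√1.25 = 0.3578
ln(S/K) + (r + σ²/2)T = ln(150/200) + (0.078 + 0.32²/2)·1.25 = -0.2877 + 0.1615 = -0.1262
d₁ = -0.1262 / 0.3578 = -0.3527 ⇒ -0.35
d₂ = d₁ − σ√T = -0.3527 − 0.3578 = -0.7105 ⇒ -0.71
exp(−rT) = exp(−0.078·1.25) = 0.9071
N(−d₂) = N(0.71) = 0.7611;  N(−d₁) = N(0.35) = 0.6368
P = 200·0.9071·0.7611 − 150·0.6368 = 138.0788 − 95.5200 = 42.5588

$42.56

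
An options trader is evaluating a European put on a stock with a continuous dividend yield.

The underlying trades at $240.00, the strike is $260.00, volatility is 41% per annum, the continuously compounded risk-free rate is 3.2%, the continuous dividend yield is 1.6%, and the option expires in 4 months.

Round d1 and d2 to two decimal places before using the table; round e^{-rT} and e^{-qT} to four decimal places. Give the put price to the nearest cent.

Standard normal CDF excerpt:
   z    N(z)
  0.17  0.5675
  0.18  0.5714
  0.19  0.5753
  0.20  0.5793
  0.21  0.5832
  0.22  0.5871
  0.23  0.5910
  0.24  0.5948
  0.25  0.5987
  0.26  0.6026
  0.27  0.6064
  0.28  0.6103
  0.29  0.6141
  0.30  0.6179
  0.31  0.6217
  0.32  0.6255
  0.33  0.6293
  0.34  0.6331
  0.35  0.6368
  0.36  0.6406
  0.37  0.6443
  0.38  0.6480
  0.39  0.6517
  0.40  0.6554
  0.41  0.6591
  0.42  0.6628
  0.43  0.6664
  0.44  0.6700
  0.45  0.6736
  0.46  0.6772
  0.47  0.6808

$33.13

σ√T = 0.41 × 0.5774 = 0.2367
d₁ = [ln(240/260) + (0.032 − 0.016 + ½·0.41²)·0.3333] / (σ√T) = (-0.0800 + 0.0333) / 0.2367 = -0.1973 which rounds to -0.20
d₂ = -0.1973 − 0.2367 = -0.4340 which rounds to -0.43
exp(−qT) = exp(−0.016·0.3333) = 0.9947;  exp(−rT) = exp(−0.032·0.3333) = 0.9894
P = 260·0.9894·N(0.43) − 240·0.9947·N(0.20) = 260·0.9894·0.6664 − 240·0.9947·0.5793 = 171.4274 − 138.2951 = 33.1323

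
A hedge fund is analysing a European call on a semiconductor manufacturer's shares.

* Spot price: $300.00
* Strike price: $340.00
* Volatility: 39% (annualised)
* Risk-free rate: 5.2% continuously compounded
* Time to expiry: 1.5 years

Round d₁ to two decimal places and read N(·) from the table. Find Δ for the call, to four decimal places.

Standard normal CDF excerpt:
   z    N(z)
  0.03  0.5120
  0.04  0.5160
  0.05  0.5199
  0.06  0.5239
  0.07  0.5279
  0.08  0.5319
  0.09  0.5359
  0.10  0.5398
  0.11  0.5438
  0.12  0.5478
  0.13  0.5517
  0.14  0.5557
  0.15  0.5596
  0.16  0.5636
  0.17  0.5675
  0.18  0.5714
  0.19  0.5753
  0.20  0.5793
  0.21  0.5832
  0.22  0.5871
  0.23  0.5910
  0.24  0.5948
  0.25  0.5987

σ√T = 0.39 × 1.2247 = 0.4777
ln(S/K) + (r + σ²/2)T = ln(300/340) + (0.052 + 0.39²/2)·1.5 = -0.1252 + 0.1921 = 0.0669
d₁ = 0.0669 / 0.4777 = 0.1401 ≈ 0.14
N(d₁) = N(0.14) = 0.5557
Δ_call = N(d₁) = 0.5557

0.5557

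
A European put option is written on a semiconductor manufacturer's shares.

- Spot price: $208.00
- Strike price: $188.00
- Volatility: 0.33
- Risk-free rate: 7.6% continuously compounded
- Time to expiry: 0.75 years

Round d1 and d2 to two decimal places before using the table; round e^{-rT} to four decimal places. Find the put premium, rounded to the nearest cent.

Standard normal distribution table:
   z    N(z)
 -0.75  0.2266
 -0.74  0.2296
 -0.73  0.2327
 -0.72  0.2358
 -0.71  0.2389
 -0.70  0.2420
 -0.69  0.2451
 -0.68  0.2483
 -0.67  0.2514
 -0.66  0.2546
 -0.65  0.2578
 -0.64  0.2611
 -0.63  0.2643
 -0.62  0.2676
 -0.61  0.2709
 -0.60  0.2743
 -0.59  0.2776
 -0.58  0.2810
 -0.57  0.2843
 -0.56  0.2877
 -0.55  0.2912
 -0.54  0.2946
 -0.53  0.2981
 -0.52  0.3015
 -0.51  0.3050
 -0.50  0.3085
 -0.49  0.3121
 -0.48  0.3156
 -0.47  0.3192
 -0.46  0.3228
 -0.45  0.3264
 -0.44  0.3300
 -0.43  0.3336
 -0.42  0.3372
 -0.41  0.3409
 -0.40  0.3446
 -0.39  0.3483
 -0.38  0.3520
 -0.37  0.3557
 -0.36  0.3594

T = 0.75;  σ√T = 0.2858
d₁ = [ln(208/188) + (0.076 + 0.33²/2)·0.75] / 0.2858 = [0.1011 + 0.0978] / 0.2858 = 0.6961 which rounds to 0.70
d₂ = d₁ − σ√T = 0.6961 − 0.2858 = 0.4103 which rounds to 0.41
exp(−rT) = exp(−0.076·0.75) = 0.9446
N(−d₂) = N(-0.41) = 0.3409;  N(−d₁) = N(-0.70) = 0.2420
P = 188·0.9446·0.3409 − 208·0.2420 = 60.5387 − 50.3360 = 10.2027

$10.20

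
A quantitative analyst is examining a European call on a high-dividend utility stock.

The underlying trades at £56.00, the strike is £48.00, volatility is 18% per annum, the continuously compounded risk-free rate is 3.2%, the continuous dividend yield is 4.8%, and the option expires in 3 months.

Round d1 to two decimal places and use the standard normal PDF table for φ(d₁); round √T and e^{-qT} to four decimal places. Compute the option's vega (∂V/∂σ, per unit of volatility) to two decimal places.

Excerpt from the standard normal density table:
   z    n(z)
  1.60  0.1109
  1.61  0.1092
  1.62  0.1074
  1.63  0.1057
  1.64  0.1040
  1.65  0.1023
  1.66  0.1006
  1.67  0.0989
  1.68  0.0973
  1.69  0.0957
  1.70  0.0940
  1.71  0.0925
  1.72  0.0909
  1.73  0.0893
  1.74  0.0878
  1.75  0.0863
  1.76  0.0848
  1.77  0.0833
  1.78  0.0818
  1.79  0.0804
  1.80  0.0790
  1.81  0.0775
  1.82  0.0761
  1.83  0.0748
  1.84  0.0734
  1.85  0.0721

σ√T = 0.18·√0.25 = 0.0900
d₁ = [ln(56/48) + (0.032 − 0.048 + ½·0.18²)·0.25] / (σ√T) = (0.1542 + 0.0000) / 0.0900 = 1.7133 ⇒ 1.71
√T = √0.25 = 0.5000
φ(d₁) = φ(1.71) = 0.0925
exp(−qT) = exp(−0.048·0.25) = 0.9881
vega = S·exp(−qT)·φ(d₁)·√T = 56·0.9881·0.0925·0.5000 = 2.5592

2.56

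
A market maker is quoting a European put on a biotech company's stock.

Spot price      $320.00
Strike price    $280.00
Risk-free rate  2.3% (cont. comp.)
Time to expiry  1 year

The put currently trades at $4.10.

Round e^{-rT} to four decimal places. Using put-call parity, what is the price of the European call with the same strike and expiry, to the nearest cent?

e^(−rT) = e^(−0.023·1) = 0.9773
Put-call parity: C − P = S − K·e^(−rT) = 320 − 280·0.9773 = 320 − 273.6440 = 46.3560
C = P + (C − P) = 4.10 + (46.3560) = 50.4560

$50.46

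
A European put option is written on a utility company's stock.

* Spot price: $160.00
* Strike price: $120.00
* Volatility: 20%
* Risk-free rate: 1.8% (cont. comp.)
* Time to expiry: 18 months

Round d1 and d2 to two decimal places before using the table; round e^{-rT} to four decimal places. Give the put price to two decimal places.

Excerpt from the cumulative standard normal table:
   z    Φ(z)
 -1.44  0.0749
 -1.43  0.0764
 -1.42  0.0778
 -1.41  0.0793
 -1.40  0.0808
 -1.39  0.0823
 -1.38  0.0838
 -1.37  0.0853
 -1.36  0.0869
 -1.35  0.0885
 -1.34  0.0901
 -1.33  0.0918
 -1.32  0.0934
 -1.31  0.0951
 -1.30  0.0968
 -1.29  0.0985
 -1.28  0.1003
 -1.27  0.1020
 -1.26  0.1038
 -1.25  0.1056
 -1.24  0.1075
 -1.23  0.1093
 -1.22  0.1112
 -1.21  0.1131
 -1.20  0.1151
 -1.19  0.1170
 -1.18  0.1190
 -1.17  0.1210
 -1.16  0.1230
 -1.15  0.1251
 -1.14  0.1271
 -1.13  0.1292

σ√T = 0.2 × 1.2247 = 0.2449
ln(S/K) + (r + σ²/2)T = ln(160/120) + (0.018 + 0.2²/2)·1.5 = 0.2877 + 0.0570 = 0.3447
d₁ = 0.3447 / 0.2449 = 1.4072 ≈ 1.41
d₂ = d₁ − σ√T = 1.4072 − 0.2449 = 1.1622 ≈ 1.16
exp(−rT) = exp(−0.018·1.5) = 0.9734
N(−d₂) = N(-1.16) = 0.1230;  N(−d₁) = N(-1.41) = 0.0793
P = 120·0.9734·0.1230 − 160·0.0793 = 14.3674 − 12.6880 = 1.6794

$1.68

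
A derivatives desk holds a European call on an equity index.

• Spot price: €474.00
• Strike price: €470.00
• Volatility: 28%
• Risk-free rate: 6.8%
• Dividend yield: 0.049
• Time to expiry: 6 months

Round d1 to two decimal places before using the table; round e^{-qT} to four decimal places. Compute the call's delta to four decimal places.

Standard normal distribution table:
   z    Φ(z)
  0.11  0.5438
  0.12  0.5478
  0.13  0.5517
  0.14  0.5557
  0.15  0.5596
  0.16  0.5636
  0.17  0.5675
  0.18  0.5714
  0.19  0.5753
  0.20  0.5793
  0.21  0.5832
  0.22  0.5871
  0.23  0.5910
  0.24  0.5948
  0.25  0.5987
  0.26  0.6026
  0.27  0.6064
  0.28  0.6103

σ√T = 0.28·√0.5 = 0.1980
ln(S/K) + (r − q + σ²/2)T = ln(474/470) + (0.068 − 0.049 + 0.28²/2)·0.5 = 0.0085 + 0.0291 = 0.0376
d₁ = 0.0376 / 0.1980 = 0.1898 ⇒ 0.19
N(d₁) = N(0.19) = 0.5753
Δ_call = exp(−qT)·N(d₁) = 0.9758·0.5753 = 0.5614

0.5614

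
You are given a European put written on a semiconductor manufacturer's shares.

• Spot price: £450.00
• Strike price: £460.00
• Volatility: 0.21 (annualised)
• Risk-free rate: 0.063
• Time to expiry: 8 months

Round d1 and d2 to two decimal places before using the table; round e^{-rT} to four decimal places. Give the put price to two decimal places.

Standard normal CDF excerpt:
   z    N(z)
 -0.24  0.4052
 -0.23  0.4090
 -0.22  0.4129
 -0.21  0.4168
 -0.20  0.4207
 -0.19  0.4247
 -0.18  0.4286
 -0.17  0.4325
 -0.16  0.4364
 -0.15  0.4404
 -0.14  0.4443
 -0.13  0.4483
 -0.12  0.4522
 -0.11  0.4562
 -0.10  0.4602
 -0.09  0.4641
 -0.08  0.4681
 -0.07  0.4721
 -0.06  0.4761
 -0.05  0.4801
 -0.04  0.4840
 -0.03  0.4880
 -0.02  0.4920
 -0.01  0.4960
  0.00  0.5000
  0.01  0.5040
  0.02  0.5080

£25.94

σ√T = 0.21 × 0.8165 = 0.1715
d₁ = [ln(450/460) + (0.063 + 0.21²/2)·0.6667] / 0.1715 = [-0.0220 + 0.0567] / 0.1715 = 0.2025 ⇒ 0.20
d₂ = d₁ − σ√T = 0.2025 − 0.1715 = 0.0310 ⇒ 0.03
e^(−rT) = e^(−0.063·0.6667) = 0.9589
P = 460·0.9589·N(-0.03) − 450·N(-0.20) = 460·0.9589·0.4880 − 450·0.4207 = 215.2539 − 189.3150 = 25.9389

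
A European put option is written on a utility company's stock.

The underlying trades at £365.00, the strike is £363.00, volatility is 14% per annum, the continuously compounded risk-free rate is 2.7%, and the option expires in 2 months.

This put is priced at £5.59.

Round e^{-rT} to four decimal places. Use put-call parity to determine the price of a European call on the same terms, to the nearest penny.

£9.22

e^(−rT) = e^(−0.027·0.1667) = 0.9955
Put-call parity: C − P = S − K·e^(−rT) = 365 − 363·0.9955 = 365 − 361.3665 = 3.6335
C = P + (C − P) = 5.59 + (3.6335) = 9.2235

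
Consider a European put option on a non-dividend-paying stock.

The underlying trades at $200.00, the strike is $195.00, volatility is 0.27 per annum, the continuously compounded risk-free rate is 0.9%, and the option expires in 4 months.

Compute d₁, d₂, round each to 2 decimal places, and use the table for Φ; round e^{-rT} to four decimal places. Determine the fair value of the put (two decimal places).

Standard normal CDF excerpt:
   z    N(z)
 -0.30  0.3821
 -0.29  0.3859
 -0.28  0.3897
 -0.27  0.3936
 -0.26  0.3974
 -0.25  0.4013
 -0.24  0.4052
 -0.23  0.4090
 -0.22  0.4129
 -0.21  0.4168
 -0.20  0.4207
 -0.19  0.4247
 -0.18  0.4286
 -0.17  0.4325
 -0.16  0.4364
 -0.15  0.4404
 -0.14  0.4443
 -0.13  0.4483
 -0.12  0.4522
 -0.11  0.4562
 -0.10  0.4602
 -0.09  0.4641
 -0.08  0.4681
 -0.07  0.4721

σ√T = 0.27·√0.3333 = 0.1559
ln(S/K) + (r + σ²/2)T = ln(200/195) + (0.009 + 0.27²/2)·0.3333 = 0.0253 + 0.0152 = 0.0405
d₁ = 0.0405 / 0.1559 = 0.2596 which rounds to 0.26
d₂ = d₁ − σ√T = 0.2596 − 0.1559 = 0.1037 which rounds to 0.10
e^(−rT) = e^(−0.009·0.3333) = 0.9970
P = 195·0.9970·N(-0.10) − 200·N(-0.26) = 195·0.9970·0.4602 − 200·0.3974 = 89.4698 − 79.4800 = 9.9898

$9.99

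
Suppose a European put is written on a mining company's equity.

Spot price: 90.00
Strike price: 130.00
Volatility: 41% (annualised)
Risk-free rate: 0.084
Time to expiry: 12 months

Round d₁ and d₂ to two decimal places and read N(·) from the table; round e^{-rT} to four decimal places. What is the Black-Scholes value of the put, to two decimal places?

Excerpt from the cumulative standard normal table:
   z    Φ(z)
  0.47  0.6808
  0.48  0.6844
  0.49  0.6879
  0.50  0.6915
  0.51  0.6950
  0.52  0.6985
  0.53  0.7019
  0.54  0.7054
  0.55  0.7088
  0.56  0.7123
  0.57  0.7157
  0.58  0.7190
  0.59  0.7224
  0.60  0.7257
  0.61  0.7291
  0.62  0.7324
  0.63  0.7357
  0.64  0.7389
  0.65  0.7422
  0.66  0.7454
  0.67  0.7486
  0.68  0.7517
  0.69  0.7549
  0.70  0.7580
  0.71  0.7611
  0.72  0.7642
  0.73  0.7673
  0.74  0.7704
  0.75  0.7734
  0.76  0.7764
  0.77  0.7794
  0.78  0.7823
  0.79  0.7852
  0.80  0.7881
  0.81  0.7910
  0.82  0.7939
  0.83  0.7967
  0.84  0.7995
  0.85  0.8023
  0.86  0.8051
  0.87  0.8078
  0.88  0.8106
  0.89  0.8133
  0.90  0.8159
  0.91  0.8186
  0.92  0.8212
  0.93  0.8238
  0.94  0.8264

σ√T = 0.41·√1 = 0.4100
d₁ = [ln(90/130) + (0.084 + 0.41²/2)·1] / 0.4100 = [-0.3677 + 0.1680] / 0.4100 = -0.4870 which rounds to -0.49
d₂ = d₁ − σ√T = -0.4870 − 0.4100 = -0.8970 which rounds to -0.90
exp(−rT) = exp(−0.084·1) = 0.9194
N(−d₂) = N(0.90) = 0.8159;  N(−d₁) = N(0.49) = 0.6879
P = 130·0.9194·0.8159 − 90·0.6879 = 97.5180 − 61.9110 = 35.6070

35.61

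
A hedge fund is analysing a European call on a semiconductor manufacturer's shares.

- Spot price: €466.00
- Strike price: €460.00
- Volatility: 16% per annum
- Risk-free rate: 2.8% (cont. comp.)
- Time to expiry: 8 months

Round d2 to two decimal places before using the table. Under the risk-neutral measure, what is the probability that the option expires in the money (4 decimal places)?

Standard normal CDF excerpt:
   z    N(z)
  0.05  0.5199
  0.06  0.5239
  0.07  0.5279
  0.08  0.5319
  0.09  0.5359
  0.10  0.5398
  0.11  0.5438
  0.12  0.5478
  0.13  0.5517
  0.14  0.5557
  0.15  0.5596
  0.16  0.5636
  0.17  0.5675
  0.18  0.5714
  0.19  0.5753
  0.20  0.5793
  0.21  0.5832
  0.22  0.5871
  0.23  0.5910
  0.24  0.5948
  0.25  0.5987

T = 0.6667;  σ√T = 0.1306
d₁ = [ln(466/460) + (0.028 + ½·0.16²)·0.6667] / (σ√T) = (0.0130 + 0.0272) / 0.1306 = 0.3074 which rounds to 0.31
d₂ = 0.3074 − 0.1306 = 0.1768 which rounds to 0.18
Risk-neutral Pr[S_T > K] = N(d₂) = N(0.18) = 0.5714

0.5714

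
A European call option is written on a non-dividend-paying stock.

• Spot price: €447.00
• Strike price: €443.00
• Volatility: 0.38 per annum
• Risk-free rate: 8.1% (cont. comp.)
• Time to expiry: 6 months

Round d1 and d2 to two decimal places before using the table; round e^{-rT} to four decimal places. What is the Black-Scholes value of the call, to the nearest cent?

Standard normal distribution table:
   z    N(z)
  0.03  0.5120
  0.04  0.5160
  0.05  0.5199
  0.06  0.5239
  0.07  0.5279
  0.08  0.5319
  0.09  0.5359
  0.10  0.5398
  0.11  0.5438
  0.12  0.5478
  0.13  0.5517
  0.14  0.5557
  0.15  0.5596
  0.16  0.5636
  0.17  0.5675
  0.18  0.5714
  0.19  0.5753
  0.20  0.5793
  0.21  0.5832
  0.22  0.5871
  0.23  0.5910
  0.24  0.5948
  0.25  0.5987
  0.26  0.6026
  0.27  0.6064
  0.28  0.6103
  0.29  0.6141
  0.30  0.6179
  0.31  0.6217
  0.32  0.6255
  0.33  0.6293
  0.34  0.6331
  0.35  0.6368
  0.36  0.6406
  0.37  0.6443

€58.43

T = 0.5;  σ√T = 0.2687
d₁ = [ln(447/443) + (0.081 + ½·0.38²)·0.5] / (σ√T) = (0.0090 + 0.0766) / 0.2687 = 0.3185 ≈ 0.32
d₂ = 0.3185 − 0.2687 = 0.0498 ≈ 0.05
exp(−rT) = exp(−0.081·0.5) = 0.9603
C = 447·N(0.32) − 443·0.9603·N(0.05) = 447·0.6255 − 443·0.9603·0.5199 = 279.5985 − 221.1722 = 58.4263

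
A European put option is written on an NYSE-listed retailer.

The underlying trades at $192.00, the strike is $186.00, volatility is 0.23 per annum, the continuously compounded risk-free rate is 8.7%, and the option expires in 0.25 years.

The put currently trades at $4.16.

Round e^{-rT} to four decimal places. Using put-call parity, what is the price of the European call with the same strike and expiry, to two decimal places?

e^(−rT) = e^(−0.087·0.25) = 0.9785
Put-call parity: C − P = S − K·e^(−rT) = 192 − 186·0.9785 = 192 − 182.0010 = 9.9990
C = P + (C − P) = 4.16 + (9.9990) = 14.1590

$14.16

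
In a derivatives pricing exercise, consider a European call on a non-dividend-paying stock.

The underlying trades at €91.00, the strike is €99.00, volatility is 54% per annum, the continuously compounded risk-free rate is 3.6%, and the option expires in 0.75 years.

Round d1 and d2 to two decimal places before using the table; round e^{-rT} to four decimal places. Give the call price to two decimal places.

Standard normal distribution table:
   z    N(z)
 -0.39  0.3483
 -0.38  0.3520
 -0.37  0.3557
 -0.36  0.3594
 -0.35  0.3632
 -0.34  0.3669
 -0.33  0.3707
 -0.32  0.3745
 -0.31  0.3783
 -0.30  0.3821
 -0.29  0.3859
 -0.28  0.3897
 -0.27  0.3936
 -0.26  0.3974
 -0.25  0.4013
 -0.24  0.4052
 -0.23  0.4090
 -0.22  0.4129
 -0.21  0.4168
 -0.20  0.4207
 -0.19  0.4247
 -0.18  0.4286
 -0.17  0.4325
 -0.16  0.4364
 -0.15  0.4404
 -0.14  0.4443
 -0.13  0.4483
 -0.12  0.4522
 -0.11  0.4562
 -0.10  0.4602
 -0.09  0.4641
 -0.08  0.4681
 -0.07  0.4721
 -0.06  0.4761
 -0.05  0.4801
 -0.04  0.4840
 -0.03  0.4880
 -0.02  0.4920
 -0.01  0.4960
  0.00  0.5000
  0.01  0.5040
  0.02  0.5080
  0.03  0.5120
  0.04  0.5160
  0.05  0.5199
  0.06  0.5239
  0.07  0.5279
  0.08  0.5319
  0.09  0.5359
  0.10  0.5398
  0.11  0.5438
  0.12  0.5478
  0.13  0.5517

€14.85

T = 0.75;  σ√T = 0.4677
d₁ = [ln(91/99) + (0.036 + 0.54²/2)·0.75] / 0.4677 = [-0.0843 + 0.1364] / 0.4677 = 0.1114 ≈ 0.11
d₂ = d₁ − σ√T = 0.1114 − 0.4677 = -0.3563 ≈ -0.36
e^(−rT) = e^(−0.036·0.75) = 0.9734
C = 91·N(0.11) − 99·0.9734·N(-0.36) = 91·0.5438 − 99·0.9734·0.3594 = 49.4858 − 34.6342 = 14.8516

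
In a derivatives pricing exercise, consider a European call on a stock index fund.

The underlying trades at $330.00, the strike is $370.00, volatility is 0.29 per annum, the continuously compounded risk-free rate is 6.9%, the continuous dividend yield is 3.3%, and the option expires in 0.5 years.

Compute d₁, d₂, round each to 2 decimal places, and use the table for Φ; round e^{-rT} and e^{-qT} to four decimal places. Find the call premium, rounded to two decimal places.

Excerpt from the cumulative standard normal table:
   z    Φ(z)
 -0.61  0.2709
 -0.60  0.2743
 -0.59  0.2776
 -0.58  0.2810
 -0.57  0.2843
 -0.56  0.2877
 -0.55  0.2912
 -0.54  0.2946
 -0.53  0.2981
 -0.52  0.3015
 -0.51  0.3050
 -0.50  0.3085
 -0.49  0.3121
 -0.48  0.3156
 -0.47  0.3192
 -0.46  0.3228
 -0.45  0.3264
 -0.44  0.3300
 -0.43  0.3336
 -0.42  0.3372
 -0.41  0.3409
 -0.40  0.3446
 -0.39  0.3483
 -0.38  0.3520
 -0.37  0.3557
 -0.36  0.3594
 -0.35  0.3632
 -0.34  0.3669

σ√T = 0.29 × 0.7071 = 0.2051
d₁ = [ln(330/370) + (0.069 − 0.033 + ½·0.29²)·0.5] / (σ√T) = (-0.1144 + 0.0390) / 0.2051 = -0.3676 ≈ -0.37
d₂ = -0.3676 − 0.2051 = -0.5727 ≈ -0.57
exp(−qT) = exp(−0.033·0.5) = 0.9836;  exp(−rT) = exp(−0.069·0.5) = 0.9661
C = 330·0.9836·N(-0.37) − 370·0.9661·N(-0.57) = 330·0.9836·0.3557 − 370·0.9661·0.2843 = 115.4560 − 101.6250 = 13.8309

$13.83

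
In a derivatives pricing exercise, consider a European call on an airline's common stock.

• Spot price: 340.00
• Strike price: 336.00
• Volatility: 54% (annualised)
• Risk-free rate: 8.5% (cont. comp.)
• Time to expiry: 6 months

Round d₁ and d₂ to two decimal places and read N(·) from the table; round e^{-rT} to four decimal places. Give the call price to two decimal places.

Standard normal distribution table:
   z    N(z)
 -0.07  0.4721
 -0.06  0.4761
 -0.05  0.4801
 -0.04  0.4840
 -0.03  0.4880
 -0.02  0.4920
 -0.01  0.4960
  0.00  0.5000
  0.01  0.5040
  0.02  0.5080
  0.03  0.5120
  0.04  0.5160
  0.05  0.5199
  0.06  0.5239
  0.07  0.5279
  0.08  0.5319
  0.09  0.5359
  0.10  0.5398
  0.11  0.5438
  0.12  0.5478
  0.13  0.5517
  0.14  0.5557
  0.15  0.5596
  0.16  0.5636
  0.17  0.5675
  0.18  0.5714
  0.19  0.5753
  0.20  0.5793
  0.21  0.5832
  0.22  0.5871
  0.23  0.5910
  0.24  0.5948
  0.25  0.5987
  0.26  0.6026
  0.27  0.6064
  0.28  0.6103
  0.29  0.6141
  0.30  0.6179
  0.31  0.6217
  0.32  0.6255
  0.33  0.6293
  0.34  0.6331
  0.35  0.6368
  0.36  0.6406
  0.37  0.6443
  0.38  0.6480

σ√T = 0.54·√0.5 = 0.3818
d₁ = [ln(340/336) + (0.085 + 0.54²/2)·0.5] / 0.3818 = [0.0118 + 0.1154] / 0.3818 = 0.3332 ⇒ 0.33
d₂ = d₁ − σ√T = 0.3332 − 0.3818 = -0.0486 ⇒ -0.05
exp(−rT) = exp(−0.085·0.5) = 0.9584
N(d₁) = N(0.33) = 0.6293;  N(d₂) = N(-0.05) = 0.4801
C = 340·0.6293 − 336·0.9584·0.4801 = 213.9620 − 154.6030 = 59.3590

59.36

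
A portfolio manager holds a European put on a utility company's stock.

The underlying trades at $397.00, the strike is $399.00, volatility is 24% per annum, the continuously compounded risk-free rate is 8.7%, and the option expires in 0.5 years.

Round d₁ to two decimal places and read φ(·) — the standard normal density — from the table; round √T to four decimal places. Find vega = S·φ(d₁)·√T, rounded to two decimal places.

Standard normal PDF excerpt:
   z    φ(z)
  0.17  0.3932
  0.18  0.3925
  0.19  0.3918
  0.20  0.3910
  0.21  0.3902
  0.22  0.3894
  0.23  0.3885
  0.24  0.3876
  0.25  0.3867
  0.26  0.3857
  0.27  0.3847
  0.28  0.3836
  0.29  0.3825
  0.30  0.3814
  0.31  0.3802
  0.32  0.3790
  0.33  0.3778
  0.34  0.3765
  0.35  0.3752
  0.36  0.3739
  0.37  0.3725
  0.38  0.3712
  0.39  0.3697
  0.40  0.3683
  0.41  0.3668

106.73

σ√T = 0.24·√0.5 = 0.1697
d₁ = [ln(397/399) + (0.087 + 0.24²/2)·0.5] / 0.1697 = [-0.0050 + 0.0579] / 0.1697 = 0.3116 → 0.31
√T = √0.5 = 0.7071
φ(d₁) = φ(0.31) = 0.3802
vega = S·φ(d₁)·√T = 397·0.3802·0.7071 = 106.7292
(Call and put vega coincide under Black-Scholes.)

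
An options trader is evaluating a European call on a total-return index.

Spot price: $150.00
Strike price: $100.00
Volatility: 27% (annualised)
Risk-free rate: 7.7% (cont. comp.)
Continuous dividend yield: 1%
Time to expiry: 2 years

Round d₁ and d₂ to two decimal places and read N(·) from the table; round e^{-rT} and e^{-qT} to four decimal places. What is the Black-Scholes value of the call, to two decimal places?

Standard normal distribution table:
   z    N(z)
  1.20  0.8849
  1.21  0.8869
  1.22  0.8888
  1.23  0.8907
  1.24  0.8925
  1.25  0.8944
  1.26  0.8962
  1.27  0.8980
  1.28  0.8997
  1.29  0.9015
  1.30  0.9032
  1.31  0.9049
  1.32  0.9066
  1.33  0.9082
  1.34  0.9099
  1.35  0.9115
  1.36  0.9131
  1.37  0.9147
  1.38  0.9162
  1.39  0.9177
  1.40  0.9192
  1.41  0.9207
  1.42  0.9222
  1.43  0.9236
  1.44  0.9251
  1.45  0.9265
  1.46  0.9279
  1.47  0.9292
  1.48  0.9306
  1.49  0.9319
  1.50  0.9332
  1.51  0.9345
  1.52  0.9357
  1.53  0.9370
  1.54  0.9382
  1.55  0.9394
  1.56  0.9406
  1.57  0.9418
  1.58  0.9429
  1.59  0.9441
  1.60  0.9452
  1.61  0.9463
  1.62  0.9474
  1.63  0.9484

$62.78

T = 2;  σ√T = 0.3818
ln(S/K) + (r − q + σ²/2)T = ln(150/100) + (0.077 − 0.01 + 0.27²/2)·2 = 0.4055 + 0.2069 = 0.6124
d₁ = 0.6124 / 0.3818 = 1.6037 ≈ 1.60
d₂ = d₁ − σ√T = 1.6037 − 0.3818 = 1.2219 ≈ 1.22
e^(−qT) = e^(−0.01·2) = 0.9802;  e^(−rT) = e^(−0.077·2) = 0.8573
C = 150·0.9802·N(1.60) − 100·0.8573·N(1.22) = 150·0.9802·0.9452 − 100·0.8573·0.8888 = 138.9728 − 76.1968 = 62.7759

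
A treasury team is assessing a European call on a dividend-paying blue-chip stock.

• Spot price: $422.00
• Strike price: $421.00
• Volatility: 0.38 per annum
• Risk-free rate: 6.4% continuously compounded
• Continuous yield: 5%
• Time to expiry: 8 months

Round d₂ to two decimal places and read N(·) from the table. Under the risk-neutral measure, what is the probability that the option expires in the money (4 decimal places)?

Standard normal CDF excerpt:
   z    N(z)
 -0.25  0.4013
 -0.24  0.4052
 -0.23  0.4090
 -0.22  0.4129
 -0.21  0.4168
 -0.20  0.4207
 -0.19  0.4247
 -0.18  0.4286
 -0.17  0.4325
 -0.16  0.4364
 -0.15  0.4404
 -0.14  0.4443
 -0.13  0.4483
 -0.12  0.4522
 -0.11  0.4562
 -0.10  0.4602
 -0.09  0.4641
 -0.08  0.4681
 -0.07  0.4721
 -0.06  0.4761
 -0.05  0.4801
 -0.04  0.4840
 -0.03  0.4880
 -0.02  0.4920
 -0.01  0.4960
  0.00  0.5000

0.4522

T = 0.6667;  σ√T = 0.3103
ln(S/K) + (r − q + σ²/2)T = ln(422/421) + (0.064 − 0.05 + 0.38²/2)·0.6667 = 0.0024 + 0.0575 = 0.0598
d₁ = 0.0598 / 0.3103 = 0.1929 ≈ 0.19
d₂ = d₁ − σ√T = 0.1929 − 0.3103 = -0.1174 ≈ -0.12
Risk-neutral Pr[S_T > K] = N(d₂) = N(-0.12) = 0.4522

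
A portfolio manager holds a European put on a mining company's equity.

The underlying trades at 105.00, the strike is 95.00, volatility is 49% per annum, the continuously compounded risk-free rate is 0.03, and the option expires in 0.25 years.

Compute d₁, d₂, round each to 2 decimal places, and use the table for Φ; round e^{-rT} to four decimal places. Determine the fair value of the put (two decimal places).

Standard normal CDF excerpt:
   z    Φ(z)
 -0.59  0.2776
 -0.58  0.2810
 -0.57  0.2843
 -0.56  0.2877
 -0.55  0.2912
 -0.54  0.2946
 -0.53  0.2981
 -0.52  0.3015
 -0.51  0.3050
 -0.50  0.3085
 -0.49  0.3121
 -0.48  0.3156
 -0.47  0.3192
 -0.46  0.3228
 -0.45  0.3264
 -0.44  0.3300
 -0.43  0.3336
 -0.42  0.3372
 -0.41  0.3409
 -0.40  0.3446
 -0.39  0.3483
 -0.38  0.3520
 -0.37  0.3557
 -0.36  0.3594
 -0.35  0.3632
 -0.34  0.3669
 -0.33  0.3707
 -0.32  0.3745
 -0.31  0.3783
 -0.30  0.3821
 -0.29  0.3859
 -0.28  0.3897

σ√T = 0.49·√0.25 = 0.2450
d₁ = [ln(105/95) + (0.03 + 0.49²/2)·0.25] / 0.2450 = [0.1001 + 0.0375] / 0.2450 = 0.5616 ⇒ 0.56
d₂ = d₁ − σ√T = 0.5616 − 0.2450 = 0.3166 ⇒ 0.32
e^(−rT) = e^(−0.03·0.25) = 0.9925
P = 95·0.9925·N(-0.32) − 105·N(-0.56) = 95·0.9925·0.3745 − 105·0.2877 = 35.3107 − 30.2085 = 5.1022

5.10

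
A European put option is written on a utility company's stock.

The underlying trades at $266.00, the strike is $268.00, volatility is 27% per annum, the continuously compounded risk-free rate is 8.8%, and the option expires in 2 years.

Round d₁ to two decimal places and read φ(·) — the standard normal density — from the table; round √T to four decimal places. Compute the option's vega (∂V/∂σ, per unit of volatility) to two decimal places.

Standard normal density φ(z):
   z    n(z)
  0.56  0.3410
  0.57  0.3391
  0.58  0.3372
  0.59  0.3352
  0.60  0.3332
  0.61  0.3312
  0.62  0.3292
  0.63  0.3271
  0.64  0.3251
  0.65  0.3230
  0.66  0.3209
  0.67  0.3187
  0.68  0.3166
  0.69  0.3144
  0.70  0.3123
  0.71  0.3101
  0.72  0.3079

σ√T = 0.27 × 1.4142 = 0.3818
d₁ = [ln(266/268) + (0.088 + 0.27²/2)·2] / 0.3818 = [-0.0075 + 0.2489] / 0.3818 = 0.6322 ≈ 0.63
√T = √2 = 1.4142
φ(d₁) = φ(0.63) = 0.3271
vega = S·φ(d₁)·√T = 266·0.3271·1.4142 = 123.0476

123.05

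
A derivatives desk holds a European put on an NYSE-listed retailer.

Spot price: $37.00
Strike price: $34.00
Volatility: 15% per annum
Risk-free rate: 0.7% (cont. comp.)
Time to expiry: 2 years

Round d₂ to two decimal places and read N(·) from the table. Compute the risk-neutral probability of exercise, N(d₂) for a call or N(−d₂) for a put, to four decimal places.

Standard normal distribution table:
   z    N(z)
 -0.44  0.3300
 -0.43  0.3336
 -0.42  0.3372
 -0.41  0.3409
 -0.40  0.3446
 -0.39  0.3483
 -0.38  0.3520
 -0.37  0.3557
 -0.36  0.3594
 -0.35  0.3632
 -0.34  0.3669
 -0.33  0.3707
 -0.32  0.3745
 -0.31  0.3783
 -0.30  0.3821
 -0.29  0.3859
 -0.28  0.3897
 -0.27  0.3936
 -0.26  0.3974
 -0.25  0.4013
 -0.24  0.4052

0.3594

T = 2;  σ√T = 0.2121
d₁ = [ln(37/34) + (0.007 + 0.15²/2)·2] / 0.2121 = [0.0846 + 0.0365] / 0.2121 = 0.5707 ≈ 0.57
d₂ = d₁ − σ√T = 0.5707 − 0.2121 = 0.3585 ≈ 0.36
Risk-neutral Pr[S_T < K] = N(−d₂) = N(-0.36) = 0.3594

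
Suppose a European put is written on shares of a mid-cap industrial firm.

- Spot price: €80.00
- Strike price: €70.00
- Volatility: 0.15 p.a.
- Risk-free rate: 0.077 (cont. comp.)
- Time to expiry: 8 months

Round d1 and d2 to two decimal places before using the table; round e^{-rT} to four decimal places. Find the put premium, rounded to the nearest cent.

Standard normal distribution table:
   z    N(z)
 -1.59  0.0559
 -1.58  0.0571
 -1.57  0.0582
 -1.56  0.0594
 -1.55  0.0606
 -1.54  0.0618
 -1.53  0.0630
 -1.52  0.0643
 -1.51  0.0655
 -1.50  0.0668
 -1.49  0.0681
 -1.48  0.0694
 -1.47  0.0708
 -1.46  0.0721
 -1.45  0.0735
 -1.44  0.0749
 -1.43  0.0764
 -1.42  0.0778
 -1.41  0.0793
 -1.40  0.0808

σ√T = 0.15·√0.6667 = 0.1225
ln(S/K) + (r + σ²/2)T = ln(80/70) + (0.077 + 0.15²/2)·0.6667 = 0.1335 + 0.0588 = 0.1924
d₁ = 0.1924 / 0.1225 = 1.5707 ⇒ 1.57
d₂ = d₁ − σ√T = 1.5707 − 0.1225 = 1.4482 ⇒ 1.45
exp(−rT) = exp(−0.077·0.6667) = 0.9500
N(−d₂) = N(-1.45) = 0.0735;  N(−d₁) = N(-1.57) = 0.0582
P = 70·0.9500·0.0735 − 80·0.0582 = 4.8877 − 4.6560 = 0.2317

€0.23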